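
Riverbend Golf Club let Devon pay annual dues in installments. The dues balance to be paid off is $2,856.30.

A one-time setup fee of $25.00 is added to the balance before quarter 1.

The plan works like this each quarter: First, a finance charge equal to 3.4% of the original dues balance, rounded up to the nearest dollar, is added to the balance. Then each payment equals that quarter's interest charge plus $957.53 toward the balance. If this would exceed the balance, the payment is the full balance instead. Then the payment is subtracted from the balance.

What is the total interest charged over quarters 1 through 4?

Quarter 1: opening $2,881.30; interest $98.00 → $2,979.30; payment $1,055.53; balance $1,923.77
Quarter 2: opening $1,923.77; interest $98.00 → $2,021.77; payment $1,055.53; balance $966.24
Quarter 3: opening $966.24; interest $98.00 → $1,064.24; payment $1,055.53; balance $8.71
Quarter 4: opening $8.71; interest $98.00 → $106.71; payment $106.71; balance $0.00
Total interest: $98.00 + $98.00 + $98.00 + $98.00 = $392.00

$392.00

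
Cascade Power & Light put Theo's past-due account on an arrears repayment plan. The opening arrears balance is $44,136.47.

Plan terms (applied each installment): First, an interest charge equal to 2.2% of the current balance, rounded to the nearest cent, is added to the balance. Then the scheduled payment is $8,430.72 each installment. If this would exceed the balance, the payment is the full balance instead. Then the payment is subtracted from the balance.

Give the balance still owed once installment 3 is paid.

$21,261.36

Installment 1: opening $44,136.47; interest $971.00 → $45,107.47; payment $8,430.72; balance $36,676.75
Installment 2: opening $36,676.75; interest $806.89 → $37,483.64; payment $8,430.72; balance $29,052.92
Installment 3: opening $29,052.92; interest $639.16 → $29,692.08; payment $8,430.72; balance $21,261.36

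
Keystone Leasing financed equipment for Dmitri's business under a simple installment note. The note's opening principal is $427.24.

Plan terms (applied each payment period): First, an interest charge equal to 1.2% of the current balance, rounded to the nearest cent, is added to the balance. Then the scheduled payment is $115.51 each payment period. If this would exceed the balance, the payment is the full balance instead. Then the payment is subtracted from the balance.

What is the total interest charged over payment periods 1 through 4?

$12.50

Payment period 1: $427.24 +$5.13 interest = $432.37; pay $115.51 → $316.86
Payment period 2: $316.86 +$3.80 interest = $320.66; pay $115.51 → $205.15
Payment period 3: $205.15 +$2.46 interest = $207.61; pay $115.51 → $92.10
Payment period 4: $92.10 +$1.11 interest = $93.21; pay $93.21 → $0.00
Total interest: $5.13 + $3.80 + $2.46 + $1.11 = $12.50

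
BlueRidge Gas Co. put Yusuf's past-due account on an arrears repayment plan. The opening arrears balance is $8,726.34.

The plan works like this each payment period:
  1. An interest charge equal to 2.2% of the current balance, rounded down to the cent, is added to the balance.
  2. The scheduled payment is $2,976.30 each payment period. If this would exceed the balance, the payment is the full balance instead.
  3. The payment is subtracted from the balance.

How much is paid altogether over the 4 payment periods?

$9,121.29

Payment period 1: opening $8,726.34; interest $191.97 → $8,918.31; payment $2,976.30; balance $5,942.01
Payment period 2: opening $5,942.01; interest $130.72 → $6,072.73; payment $2,976.30; balance $3,096.43
Payment period 3: opening $3,096.43; interest $68.12 → $3,164.55; payment $2,976.30; balance $188.25
Payment period 4: opening $188.25; interest $4.14 → $192.39; payment $192.39; balance $0.00
Total paid: $9,121.29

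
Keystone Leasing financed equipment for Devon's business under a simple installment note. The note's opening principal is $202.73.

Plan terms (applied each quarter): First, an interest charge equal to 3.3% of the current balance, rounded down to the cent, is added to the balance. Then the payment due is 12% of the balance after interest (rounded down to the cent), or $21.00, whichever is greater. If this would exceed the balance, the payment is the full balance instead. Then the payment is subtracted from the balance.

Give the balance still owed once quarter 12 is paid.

Quarter 1: opening $202.73; interest $6.69 → $209.42; payment $25.13; balance $184.29
Quarter 2: opening $184.29; interest $6.08 → $190.37; payment $22.84; balance $167.53
Quarter 3: opening $167.53; interest $5.52 → $173.05; payment $21.00; balance $152.05
Quarter 4: opening $152.05; interest $5.01 → $157.06; payment $21.00; balance $136.06
Quarter 5: opening $136.06; interest $4.48 → $140.54; payment $21.00; balance $119.54
Quarter 6: opening $119.54; interest $3.94 → $123.48; payment $21.00; balance $102.48
Quarter 7: opening $102.48; interest $3.38 → $105.86; payment $21.00; balance $84.86
Quarter 8: opening $84.86; interest $2.80 → $87.66; payment $21.00; balance $66.66
Quarter 9: opening $66.66; interest $2.19 → $68.85; payment $21.00; balance $47.85
Quarter 10: opening $47.85; interest $1.57 → $49.42; payment $21.00; balance $28.42
Quarter 11: opening $28.42; interest $0.93 → $29.35; payment $21.00; balance $8.35
Quarter 12: opening $8.35; interest $0.27 → $8.62; payment $8.62; balance $0.00

$0.00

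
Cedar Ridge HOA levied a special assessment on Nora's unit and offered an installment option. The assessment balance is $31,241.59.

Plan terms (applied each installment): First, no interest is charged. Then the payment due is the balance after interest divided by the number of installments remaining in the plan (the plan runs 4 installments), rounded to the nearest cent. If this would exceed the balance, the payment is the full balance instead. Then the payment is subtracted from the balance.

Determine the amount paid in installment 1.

$7,810.40

# | Opening | Payment | End bal
1 | $31,241.59 | $7,810.40 | $23,431.19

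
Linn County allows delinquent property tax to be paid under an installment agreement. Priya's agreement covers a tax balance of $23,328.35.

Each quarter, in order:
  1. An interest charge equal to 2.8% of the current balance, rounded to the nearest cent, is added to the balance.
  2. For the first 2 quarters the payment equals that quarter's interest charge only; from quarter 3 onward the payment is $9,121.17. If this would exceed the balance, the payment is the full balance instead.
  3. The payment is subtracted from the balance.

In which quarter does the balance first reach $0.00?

Quarter 1: opening $23,328.35; interest $653.19 → $23,981.54; payment $653.19; balance $23,328.35
Quarter 2: opening $23,328.35; interest $653.19 → $23,981.54; payment $653.19; balance $23,328.35
Quarter 3: opening $23,328.35; interest $653.19 → $23,981.54; payment $9,121.17; balance $14,860.37
Quarter 4: opening $14,860.37; interest $416.09 → $15,276.46; payment $9,121.17; balance $6,155.29
Quarter 5: opening $6,155.29; interest $172.35 → $6,327.64; payment $6,327.64; balance $0.00
Balance reaches $0.00 in quarter 5.

5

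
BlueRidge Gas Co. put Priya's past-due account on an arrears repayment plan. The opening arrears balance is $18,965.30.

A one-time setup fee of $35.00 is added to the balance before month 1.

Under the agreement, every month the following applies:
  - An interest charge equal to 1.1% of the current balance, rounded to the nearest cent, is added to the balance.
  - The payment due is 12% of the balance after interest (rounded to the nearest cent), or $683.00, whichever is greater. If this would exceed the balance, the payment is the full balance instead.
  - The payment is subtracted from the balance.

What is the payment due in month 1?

# | Opening | Interest | Payment | End bal
1 | $19,000.30 | $209.00 | $2,305.12 | $16,904.18

$2,305.12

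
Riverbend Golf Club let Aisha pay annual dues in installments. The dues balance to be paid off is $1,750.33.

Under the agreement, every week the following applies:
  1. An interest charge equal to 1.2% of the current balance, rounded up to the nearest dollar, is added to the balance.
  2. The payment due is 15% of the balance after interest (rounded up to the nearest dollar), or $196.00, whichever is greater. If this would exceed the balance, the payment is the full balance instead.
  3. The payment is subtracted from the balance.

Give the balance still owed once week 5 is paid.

$749.33

# | Opening | Interest | Payment | End bal
1 | $1,750.33 | $22.00 | $266.00 | $1,506.33
2 | $1,506.33 | $19.00 | $229.00 | $1,296.33
3 | $1,296.33 | $16.00 | $197.00 | $1,115.33
4 | $1,115.33 | $14.00 | $196.00 | $933.33
5 | $933.33 | $12.00 | $196.00 | $749.33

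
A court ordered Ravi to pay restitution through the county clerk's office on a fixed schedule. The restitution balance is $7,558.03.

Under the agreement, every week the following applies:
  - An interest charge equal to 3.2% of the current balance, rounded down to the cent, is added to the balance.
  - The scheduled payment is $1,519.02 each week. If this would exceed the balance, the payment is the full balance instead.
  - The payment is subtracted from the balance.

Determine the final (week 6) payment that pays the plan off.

$774.21

Week 1: opening $7,558.03; interest $241.85 → $7,799.88; payment $1,519.02; balance $6,280.86
Week 2: opening $6,280.86; interest $200.98 → $6,481.84; payment $1,519.02; balance $4,962.82
Week 3: opening $4,962.82; interest $158.81 → $5,121.63; payment $1,519.02; balance $3,602.61
Week 4: opening $3,602.61; interest $115.28 → $3,717.89; payment $1,519.02; balance $2,198.87
Week 5: opening $2,198.87; interest $70.36 → $2,269.23; payment $1,519.02; balance $750.21
Week 6: opening $750.21; interest $24.00 → $774.21; payment $774.21; balance $0.00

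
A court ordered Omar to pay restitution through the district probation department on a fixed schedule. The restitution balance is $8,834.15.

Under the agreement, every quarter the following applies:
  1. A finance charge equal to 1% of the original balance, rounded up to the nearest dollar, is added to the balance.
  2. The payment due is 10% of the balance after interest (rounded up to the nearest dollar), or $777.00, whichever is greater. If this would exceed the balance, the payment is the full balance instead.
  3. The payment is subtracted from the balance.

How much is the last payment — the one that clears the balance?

# | Opening | Interest | Payment | End bal
1 | $8,834.15 | $89.00 | $893.00 | $8,030.15
2 | $8,030.15 | $89.00 | $812.00 | $7,307.15
3 | $7,307.15 | $89.00 | $777.00 | $6,619.15
4 | $6,619.15 | $89.00 | $777.00 | $5,931.15
5 | $5,931.15 | $89.00 | $777.00 | $5,243.15
6 | $5,243.15 | $89.00 | $777.00 | $4,555.15
7 | $4,555.15 | $89.00 | $777.00 | $3,867.15
8 | $3,867.15 | $89.00 | $777.00 | $3,179.15
9 | $3,179.15 | $89.00 | $777.00 | $2,491.15
10 | $2,491.15 | $89.00 | $777.00 | $1,803.15
11 | $1,803.15 | $89.00 | $777.00 | $1,115.15
12 | $1,115.15 | $89.00 | $777.00 | $427.15
13 | $427.15 | $89.00 | $516.15 | $0.00

$516.15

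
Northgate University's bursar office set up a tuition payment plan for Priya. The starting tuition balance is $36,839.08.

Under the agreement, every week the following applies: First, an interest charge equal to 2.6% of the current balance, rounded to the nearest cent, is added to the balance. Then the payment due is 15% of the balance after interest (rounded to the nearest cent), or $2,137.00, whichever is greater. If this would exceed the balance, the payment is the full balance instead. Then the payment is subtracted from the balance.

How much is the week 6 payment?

$2,860.08

# | Opening | Interest | Payment | End bal
1 | $36,839.08 | $957.82 | $5,669.54 | $32,127.36
2 | $32,127.36 | $835.31 | $4,944.40 | $28,018.27
3 | $28,018.27 | $728.48 | $4,312.01 | $24,434.74
4 | $24,434.74 | $635.30 | $3,760.51 | $21,309.53
5 | $21,309.53 | $554.05 | $3,279.54 | $18,584.04
6 | $18,584.04 | $483.19 | $2,860.08 | $16,207.15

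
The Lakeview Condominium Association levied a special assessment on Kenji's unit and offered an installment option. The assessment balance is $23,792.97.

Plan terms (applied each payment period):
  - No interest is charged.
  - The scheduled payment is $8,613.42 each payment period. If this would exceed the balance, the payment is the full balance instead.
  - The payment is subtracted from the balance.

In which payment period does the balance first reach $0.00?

Payment period 1: $23,792.97 − $8,613.42 → $15,179.55
Payment period 2: $15,179.55 − $8,613.42 → $6,566.13
Payment period 3: $6,566.13 − $6,566.13 → $0.00
Balance reaches $0.00 in payment period 3.

3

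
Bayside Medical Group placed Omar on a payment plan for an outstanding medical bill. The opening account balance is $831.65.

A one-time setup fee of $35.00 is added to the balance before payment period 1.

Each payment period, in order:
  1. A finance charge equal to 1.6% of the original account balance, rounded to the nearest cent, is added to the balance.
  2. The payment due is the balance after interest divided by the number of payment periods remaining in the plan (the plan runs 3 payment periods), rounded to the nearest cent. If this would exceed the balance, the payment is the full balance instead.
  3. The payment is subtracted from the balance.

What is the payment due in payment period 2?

# | Opening | Interest | Payment | End bal
1 | $866.65 | $13.31 | $293.32 | $586.64
2 | $586.64 | $13.31 | $299.98 | $299.97

$299.98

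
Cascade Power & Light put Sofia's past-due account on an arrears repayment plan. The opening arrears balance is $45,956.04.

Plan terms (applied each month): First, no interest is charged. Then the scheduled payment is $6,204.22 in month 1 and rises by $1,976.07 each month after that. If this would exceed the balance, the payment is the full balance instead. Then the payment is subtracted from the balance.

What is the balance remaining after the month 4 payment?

Month 1: opening $45,956.04; payment $6,204.22; balance $39,751.82
Month 2: opening $39,751.82; payment $8,180.29; balance $31,571.53
Month 3: opening $31,571.53; payment $10,156.36; balance $21,415.17
Month 4: opening $21,415.17; payment $12,132.43; balance $9,282.74

$9,282.74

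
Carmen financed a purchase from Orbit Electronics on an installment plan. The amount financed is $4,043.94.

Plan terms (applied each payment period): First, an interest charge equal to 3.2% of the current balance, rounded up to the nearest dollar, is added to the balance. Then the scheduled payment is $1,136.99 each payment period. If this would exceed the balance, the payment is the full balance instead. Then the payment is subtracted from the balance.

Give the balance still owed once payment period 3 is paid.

$924.97

Payment period 1: opening $4,043.94; interest $130.00 → $4,173.94; payment $1,136.99; balance $3,036.95
Payment period 2: opening $3,036.95; interest $98.00 → $3,134.95; payment $1,136.99; balance $1,997.96
Payment period 3: opening $1,997.96; interest $64.00 → $2,061.96; payment $1,136.99; balance $924.97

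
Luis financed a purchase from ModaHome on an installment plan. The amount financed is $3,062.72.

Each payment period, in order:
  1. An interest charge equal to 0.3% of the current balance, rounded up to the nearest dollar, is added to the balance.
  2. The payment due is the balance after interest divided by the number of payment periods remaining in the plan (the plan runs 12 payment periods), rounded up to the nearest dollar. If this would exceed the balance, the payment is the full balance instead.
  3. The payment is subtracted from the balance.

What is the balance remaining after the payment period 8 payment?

# | Opening | Interest | Payment | End bal
1 | $3,062.72 | $10.00 | $257.00 | $2,815.72
2 | $2,815.72 | $9.00 | $257.00 | $2,567.72
3 | $2,567.72 | $8.00 | $258.00 | $2,317.72
4 | $2,317.72 | $7.00 | $259.00 | $2,065.72
5 | $2,065.72 | $7.00 | $260.00 | $1,812.72
6 | $1,812.72 | $6.00 | $260.00 | $1,558.72
7 | $1,558.72 | $5.00 | $261.00 | $1,302.72
8 | $1,302.72 | $4.00 | $262.00 | $1,044.72

$1,044.72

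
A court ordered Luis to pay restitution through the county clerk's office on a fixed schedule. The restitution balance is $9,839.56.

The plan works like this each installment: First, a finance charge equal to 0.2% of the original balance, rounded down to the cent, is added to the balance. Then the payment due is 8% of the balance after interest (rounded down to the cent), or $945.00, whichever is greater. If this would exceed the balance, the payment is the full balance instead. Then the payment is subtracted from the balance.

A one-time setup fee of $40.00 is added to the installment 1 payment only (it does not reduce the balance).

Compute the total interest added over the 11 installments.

Installment 1: opening $9,839.56; interest $19.67 → $9,859.23; payment $945.00 (+ $40.00 fee); balance $8,914.23
Installment 2: opening $8,914.23; interest $19.67 → $8,933.90; payment $945.00; balance $7,988.90
Installment 3: opening $7,988.90; interest $19.67 → $8,008.57; payment $945.00; balance $7,063.57
Installment 4: opening $7,063.57; interest $19.67 → $7,083.24; payment $945.00; balance $6,138.24
Installment 5: opening $6,138.24; interest $19.67 → $6,157.91; payment $945.00; balance $5,212.91
Installment 6: opening $5,212.91; interest $19.67 → $5,232.58; payment $945.00; balance $4,287.58
Installment 7: opening $4,287.58; interest $19.67 → $4,307.25; payment $945.00; balance $3,362.25
Installment 8: opening $3,362.25; interest $19.67 → $3,381.92; payment $945.00; balance $2,436.92
Installment 9: opening $2,436.92; interest $19.67 → $2,456.59; payment $945.00; balance $1,511.59
Installment 10: opening $1,511.59; interest $19.67 → $1,531.26; payment $945.00; balance $586.26
Installment 11: opening $586.26; interest $19.67 → $605.93; payment $605.93; balance $0.00
Total interest: $19.67 + $19.67 + $19.67 + $19.67 + $19.67 + $19.67 + $19.67 + $19.67 + $19.67 + $19.67 + $19.67 = $216.37

$216.37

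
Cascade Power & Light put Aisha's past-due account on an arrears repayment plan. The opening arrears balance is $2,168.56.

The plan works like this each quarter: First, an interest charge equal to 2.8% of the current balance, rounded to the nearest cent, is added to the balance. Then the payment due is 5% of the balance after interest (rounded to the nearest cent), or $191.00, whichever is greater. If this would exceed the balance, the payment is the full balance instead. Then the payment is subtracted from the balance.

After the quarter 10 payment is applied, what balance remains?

$688.72

# | Opening | Interest | Payment | End bal
1 | $2,168.56 | $60.72 | $191.00 | $2,038.28
2 | $2,038.28 | $57.07 | $191.00 | $1,904.35
3 | $1,904.35 | $53.32 | $191.00 | $1,766.67
4 | $1,766.67 | $49.47 | $191.00 | $1,625.14
5 | $1,625.14 | $45.50 | $191.00 | $1,479.64
6 | $1,479.64 | $41.43 | $191.00 | $1,330.07
7 | $1,330.07 | $37.24 | $191.00 | $1,176.31
8 | $1,176.31 | $32.94 | $191.00 | $1,018.25
9 | $1,018.25 | $28.51 | $191.00 | $855.76
10 | $855.76 | $23.96 | $191.00 | $688.72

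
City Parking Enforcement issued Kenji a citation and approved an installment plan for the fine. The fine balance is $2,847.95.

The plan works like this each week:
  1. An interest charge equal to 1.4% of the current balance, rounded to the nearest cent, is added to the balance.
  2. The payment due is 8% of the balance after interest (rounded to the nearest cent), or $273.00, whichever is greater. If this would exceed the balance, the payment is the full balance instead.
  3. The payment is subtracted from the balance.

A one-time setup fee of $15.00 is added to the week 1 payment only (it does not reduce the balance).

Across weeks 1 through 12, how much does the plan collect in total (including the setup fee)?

Week 1: opening $2,847.95; interest $39.87 → $2,887.82; payment $273.00 (+ $15.00 fee); balance $2,614.82
Week 2: opening $2,614.82; interest $36.61 → $2,651.43; payment $273.00; balance $2,378.43
Week 3: opening $2,378.43; interest $33.30 → $2,411.73; payment $273.00; balance $2,138.73
Week 4: opening $2,138.73; interest $29.94 → $2,168.67; payment $273.00; balance $1,895.67
Week 5: opening $1,895.67; interest $26.54 → $1,922.21; payment $273.00; balance $1,649.21
Week 6: opening $1,649.21; interest $23.09 → $1,672.30; payment $273.00; balance $1,399.30
Week 7: opening $1,399.30; interest $19.59 → $1,418.89; payment $273.00; balance $1,145.89
Week 8: opening $1,145.89; interest $16.04 → $1,161.93; payment $273.00; balance $888.93
Week 9: opening $888.93; interest $12.45 → $901.38; payment $273.00; balance $628.38
Week 10: opening $628.38; interest $8.80 → $637.18; payment $273.00; balance $364.18
Week 11: opening $364.18; interest $5.10 → $369.28; payment $273.00; balance $96.28
Week 12: opening $96.28; interest $1.35 → $97.63; payment $97.63; balance $0.00
Total paid: $3,115.63

$3,115.63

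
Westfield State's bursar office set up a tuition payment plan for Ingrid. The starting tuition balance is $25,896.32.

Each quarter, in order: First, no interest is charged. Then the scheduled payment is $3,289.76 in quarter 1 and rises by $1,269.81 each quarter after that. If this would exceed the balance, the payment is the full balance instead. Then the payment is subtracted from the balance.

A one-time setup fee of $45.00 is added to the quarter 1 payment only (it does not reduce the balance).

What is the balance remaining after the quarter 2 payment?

$18,046.99

Quarter 1: $25,896.32 − $3,289.76 (+ $45.00 fee) → $22,606.56
Quarter 2: $22,606.56 − $4,559.57 → $18,046.99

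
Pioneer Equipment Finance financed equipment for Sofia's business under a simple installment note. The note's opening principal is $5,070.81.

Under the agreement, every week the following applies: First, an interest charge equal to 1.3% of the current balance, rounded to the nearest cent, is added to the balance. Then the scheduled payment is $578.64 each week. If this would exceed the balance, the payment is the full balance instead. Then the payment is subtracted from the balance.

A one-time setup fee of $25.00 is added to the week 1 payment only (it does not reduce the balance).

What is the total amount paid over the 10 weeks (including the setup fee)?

$5,444.44

Week 1: opening $5,070.81; interest $65.92 → $5,136.73; payment $578.64 (+ $25.00 fee); balance $4,558.09
Week 2: opening $4,558.09; interest $59.26 → $4,617.35; payment $578.64; balance $4,038.71
Week 3: opening $4,038.71; interest $52.50 → $4,091.21; payment $578.64; balance $3,512.57
Week 4: opening $3,512.57; interest $45.66 → $3,558.23; payment $578.64; balance $2,979.59
Week 5: opening $2,979.59; interest $38.73 → $3,018.32; payment $578.64; balance $2,439.68
Week 6: opening $2,439.68; interest $31.72 → $2,471.40; payment $578.64; balance $1,892.76
Week 7: opening $1,892.76; interest $24.61 → $1,917.37; payment $578.64; balance $1,338.73
Week 8: opening $1,338.73; interest $17.40 → $1,356.13; payment $578.64; balance $777.49
Week 9: opening $777.49; interest $10.11 → $787.60; payment $578.64; balance $208.96
Week 10: opening $208.96; interest $2.72 → $211.68; payment $211.68; balance $0.00
Total paid: $5,444.44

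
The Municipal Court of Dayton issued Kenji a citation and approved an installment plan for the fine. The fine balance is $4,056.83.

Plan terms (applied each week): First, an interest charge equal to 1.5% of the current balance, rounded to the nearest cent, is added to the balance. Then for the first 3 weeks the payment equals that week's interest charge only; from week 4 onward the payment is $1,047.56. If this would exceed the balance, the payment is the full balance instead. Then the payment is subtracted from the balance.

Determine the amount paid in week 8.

# | Opening | Interest | Payment | End bal
1 | $4,056.83 | $60.85 | $60.85 | $4,056.83
2 | $4,056.83 | $60.85 | $60.85 | $4,056.83
3 | $4,056.83 | $60.85 | $60.85 | $4,056.83
4 | $4,056.83 | $60.85 | $1,047.56 | $3,070.12
5 | $3,070.12 | $46.05 | $1,047.56 | $2,068.61
6 | $2,068.61 | $31.03 | $1,047.56 | $1,052.08
7 | $1,052.08 | $15.78 | $1,047.56 | $20.30
8 | $20.30 | $0.30 | $20.60 | $0.00

$20.60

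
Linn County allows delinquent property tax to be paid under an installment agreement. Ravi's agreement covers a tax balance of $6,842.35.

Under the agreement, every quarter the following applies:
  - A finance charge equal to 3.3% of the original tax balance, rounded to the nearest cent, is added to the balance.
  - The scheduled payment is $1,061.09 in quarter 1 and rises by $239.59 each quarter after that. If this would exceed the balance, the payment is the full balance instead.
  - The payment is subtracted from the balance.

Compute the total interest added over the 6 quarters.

$1,354.80

Quarter 1: $6,842.35 +$225.80 interest = $7,068.15; pay $1,061.09 → $6,007.06
Quarter 2: $6,007.06 +$225.80 interest = $6,232.86; pay $1,300.68 → $4,932.18
Quarter 3: $4,932.18 +$225.80 interest = $5,157.98; pay $1,540.27 → $3,617.71
Quarter 4: $3,617.71 +$225.80 interest = $3,843.51; pay $1,779.86 → $2,063.65
Quarter 5: $2,063.65 +$225.80 interest = $2,289.45; pay $2,019.45 → $270.00
Quarter 6: $270.00 +$225.80 interest = $495.80; pay $495.80 → $0.00
Total interest: $225.80 + $225.80 + $225.80 + $225.80 + $225.80 + $225.80 = $1,354.80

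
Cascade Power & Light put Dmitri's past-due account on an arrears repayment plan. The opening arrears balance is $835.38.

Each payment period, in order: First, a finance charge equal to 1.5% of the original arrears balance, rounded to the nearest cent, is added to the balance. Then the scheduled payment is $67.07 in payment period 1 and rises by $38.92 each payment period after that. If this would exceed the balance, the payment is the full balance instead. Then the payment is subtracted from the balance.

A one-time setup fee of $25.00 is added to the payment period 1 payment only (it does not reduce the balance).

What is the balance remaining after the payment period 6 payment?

$0.00

# | Opening | Interest | Payment | Fee | End bal
1 | $835.38 | $12.53 | $67.07 | $25.00 | $780.84
2 | $780.84 | $12.53 | $105.99 | — | $687.38
3 | $687.38 | $12.53 | $144.91 | — | $555.00
4 | $555.00 | $12.53 | $183.83 | — | $383.70
5 | $383.70 | $12.53 | $222.75 | — | $173.48
6 | $173.48 | $12.53 | $186.01 | — | $0.00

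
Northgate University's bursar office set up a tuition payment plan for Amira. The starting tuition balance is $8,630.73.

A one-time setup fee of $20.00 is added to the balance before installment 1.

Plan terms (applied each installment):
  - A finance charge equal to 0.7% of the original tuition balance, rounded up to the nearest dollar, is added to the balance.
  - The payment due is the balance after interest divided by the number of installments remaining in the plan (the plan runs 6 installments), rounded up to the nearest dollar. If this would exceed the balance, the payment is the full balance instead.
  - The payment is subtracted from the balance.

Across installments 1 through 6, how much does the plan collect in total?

# | Opening | Interest | Payment | End bal
1 | $8,650.73 | $61.00 | $1,452.00 | $7,259.73
2 | $7,259.73 | $61.00 | $1,465.00 | $5,855.73
3 | $5,855.73 | $61.00 | $1,480.00 | $4,436.73
4 | $4,436.73 | $61.00 | $1,500.00 | $2,997.73
5 | $2,997.73 | $61.00 | $1,530.00 | $1,528.73
6 | $1,528.73 | $61.00 | $1,589.73 | $0.00
Total paid: $9,016.73

$9,016.73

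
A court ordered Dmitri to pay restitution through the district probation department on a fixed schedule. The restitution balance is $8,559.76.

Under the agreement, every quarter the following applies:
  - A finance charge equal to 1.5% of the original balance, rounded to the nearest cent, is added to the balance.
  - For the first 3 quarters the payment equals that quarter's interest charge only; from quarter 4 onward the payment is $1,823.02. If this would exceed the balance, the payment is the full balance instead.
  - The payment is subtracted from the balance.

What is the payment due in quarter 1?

Quarter 1: opening $8,559.76; interest $128.40 → $8,688.16; payment $128.40; balance $8,559.76

$128.40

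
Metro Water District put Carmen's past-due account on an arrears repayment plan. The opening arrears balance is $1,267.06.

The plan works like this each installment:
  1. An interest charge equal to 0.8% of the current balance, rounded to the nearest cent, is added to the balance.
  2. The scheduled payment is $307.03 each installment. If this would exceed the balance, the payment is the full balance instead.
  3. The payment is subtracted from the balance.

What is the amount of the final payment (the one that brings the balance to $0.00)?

# | Opening | Interest | Payment | End bal
1 | $1,267.06 | $10.14 | $307.03 | $970.17
2 | $970.17 | $7.76 | $307.03 | $670.90
3 | $670.90 | $5.37 | $307.03 | $369.24
4 | $369.24 | $2.95 | $307.03 | $65.16
5 | $65.16 | $0.52 | $65.68 | $0.00

$65.68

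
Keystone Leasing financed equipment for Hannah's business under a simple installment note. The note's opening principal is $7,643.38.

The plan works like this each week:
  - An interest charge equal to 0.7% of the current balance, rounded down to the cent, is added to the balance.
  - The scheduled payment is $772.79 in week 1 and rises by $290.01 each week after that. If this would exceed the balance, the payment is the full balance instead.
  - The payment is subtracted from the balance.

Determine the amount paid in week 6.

Week 1: $7,643.38 +$53.50 interest = $7,696.88; pay $772.79 → $6,924.09
Week 2: $6,924.09 +$48.46 interest = $6,972.55; pay $1,062.80 → $5,909.75
Week 3: $5,909.75 +$41.36 interest = $5,951.11; pay $1,352.81 → $4,598.30
Week 4: $4,598.30 +$32.18 interest = $4,630.48; pay $1,642.82 → $2,987.66
Week 5: $2,987.66 +$20.91 interest = $3,008.57; pay $1,932.83 → $1,075.74
Week 6: $1,075.74 +$7.53 interest = $1,083.27; pay $1,083.27 → $0.00

$1,083.27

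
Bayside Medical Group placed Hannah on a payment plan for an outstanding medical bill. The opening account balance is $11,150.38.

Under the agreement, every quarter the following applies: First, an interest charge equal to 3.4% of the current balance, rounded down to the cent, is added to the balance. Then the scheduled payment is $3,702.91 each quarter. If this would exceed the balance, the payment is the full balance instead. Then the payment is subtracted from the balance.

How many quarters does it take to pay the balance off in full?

Quarter 1: opening $11,150.38; interest $379.11 → $11,529.49; payment $3,702.91; balance $7,826.58
Quarter 2: opening $7,826.58; interest $266.10 → $8,092.68; payment $3,702.91; balance $4,389.77
Quarter 3: opening $4,389.77; interest $149.25 → $4,539.02; payment $3,702.91; balance $836.11
Quarter 4: opening $836.11; interest $28.42 → $864.53; payment $864.53; balance $0.00
Balance reaches $0.00 in quarter 4.

4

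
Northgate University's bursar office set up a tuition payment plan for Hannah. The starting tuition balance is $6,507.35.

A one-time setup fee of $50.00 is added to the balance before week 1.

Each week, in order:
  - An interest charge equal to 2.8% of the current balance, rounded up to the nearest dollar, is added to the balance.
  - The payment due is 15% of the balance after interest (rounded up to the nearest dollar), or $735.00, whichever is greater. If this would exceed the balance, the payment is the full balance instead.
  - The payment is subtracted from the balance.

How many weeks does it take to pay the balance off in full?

Week 1: $6,557.35 +$184.00 interest = $6,741.35; pay $1,012.00 → $5,729.35
Week 2: $5,729.35 +$161.00 interest = $5,890.35; pay $884.00 → $5,006.35
Week 3: $5,006.35 +$141.00 interest = $5,147.35; pay $773.00 → $4,374.35
Week 4: $4,374.35 +$123.00 interest = $4,497.35; pay $735.00 → $3,762.35
Week 5: $3,762.35 +$106.00 interest = $3,868.35; pay $735.00 → $3,133.35
Week 6: $3,133.35 +$88.00 interest = $3,221.35; pay $735.00 → $2,486.35
Week 7: $2,486.35 +$70.00 interest = $2,556.35; pay $735.00 → $1,821.35
Week 8: $1,821.35 +$51.00 interest = $1,872.35; pay $735.00 → $1,137.35
Week 9: $1,137.35 +$32.00 interest = $1,169.35; pay $735.00 → $434.35
Week 10: $434.35 +$13.00 interest = $447.35; pay $447.35 → $0.00
Balance reaches $0.00 in week 10.

10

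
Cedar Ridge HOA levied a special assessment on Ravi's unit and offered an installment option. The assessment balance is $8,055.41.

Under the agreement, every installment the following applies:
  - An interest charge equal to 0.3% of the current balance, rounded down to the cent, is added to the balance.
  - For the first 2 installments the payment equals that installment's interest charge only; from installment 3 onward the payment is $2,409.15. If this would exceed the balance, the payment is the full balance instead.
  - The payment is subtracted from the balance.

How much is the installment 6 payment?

$881.59

Installment 1: $8,055.41 +$24.16 interest = $8,079.57; pay $24.16 → $8,055.41
Installment 2: $8,055.41 +$24.16 interest = $8,079.57; pay $24.16 → $8,055.41
Installment 3: $8,055.41 +$24.16 interest = $8,079.57; pay $2,409.15 → $5,670.42
Installment 4: $5,670.42 +$17.01 interest = $5,687.43; pay $2,409.15 → $3,278.28
Installment 5: $3,278.28 +$9.83 interest = $3,288.11; pay $2,409.15 → $878.96
Installment 6: $878.96 +$2.63 interest = $881.59; pay $881.59 → $0.00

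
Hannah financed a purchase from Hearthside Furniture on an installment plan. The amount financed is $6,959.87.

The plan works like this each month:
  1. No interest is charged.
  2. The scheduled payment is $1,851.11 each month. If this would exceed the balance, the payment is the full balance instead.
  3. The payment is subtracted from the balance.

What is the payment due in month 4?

# | Opening | Payment | End bal
1 | $6,959.87 | $1,851.11 | $5,108.76
2 | $5,108.76 | $1,851.11 | $3,257.65
3 | $3,257.65 | $1,851.11 | $1,406.54
4 | $1,406.54 | $1,406.54 | $0.00

$1,406.54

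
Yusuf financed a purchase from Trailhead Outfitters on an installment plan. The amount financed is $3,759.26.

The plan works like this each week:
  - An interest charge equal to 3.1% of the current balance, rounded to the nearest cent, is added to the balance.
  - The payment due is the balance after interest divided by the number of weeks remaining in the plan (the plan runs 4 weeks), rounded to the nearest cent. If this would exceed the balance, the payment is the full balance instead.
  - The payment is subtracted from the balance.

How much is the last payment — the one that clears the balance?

$1,061.88

Week 1: opening $3,759.26; interest $116.54 → $3,875.80; payment $968.95; balance $2,906.85
Week 2: opening $2,906.85; interest $90.11 → $2,996.96; payment $998.99; balance $1,997.97
Week 3: opening $1,997.97; interest $61.94 → $2,059.91; payment $1,029.96; balance $1,029.95
Week 4: opening $1,029.95; interest $31.93 → $1,061.88; payment $1,061.88; balance $0.00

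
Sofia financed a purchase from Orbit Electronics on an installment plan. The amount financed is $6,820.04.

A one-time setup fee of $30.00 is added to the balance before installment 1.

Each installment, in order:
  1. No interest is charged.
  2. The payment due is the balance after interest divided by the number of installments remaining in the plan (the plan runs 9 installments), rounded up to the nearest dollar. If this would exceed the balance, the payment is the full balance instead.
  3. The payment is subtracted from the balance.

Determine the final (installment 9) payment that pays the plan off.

$760.04

# | Opening | Payment | End bal
1 | $6,850.04 | $762.00 | $6,088.04
2 | $6,088.04 | $762.00 | $5,326.04
3 | $5,326.04 | $761.00 | $4,565.04
4 | $4,565.04 | $761.00 | $3,804.04
5 | $3,804.04 | $761.00 | $3,043.04
6 | $3,043.04 | $761.00 | $2,282.04
7 | $2,282.04 | $761.00 | $1,521.04
8 | $1,521.04 | $761.00 | $760.04
9 | $760.04 | $760.04 | $0.00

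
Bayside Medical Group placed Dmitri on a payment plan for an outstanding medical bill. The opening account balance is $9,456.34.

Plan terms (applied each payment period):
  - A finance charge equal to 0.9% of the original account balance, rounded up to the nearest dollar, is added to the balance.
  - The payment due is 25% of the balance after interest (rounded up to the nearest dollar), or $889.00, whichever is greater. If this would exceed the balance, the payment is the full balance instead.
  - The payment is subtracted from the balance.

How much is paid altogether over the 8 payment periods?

# | Opening | Interest | Payment | End bal
1 | $9,456.34 | $86.00 | $2,386.00 | $7,156.34
2 | $7,156.34 | $86.00 | $1,811.00 | $5,431.34
3 | $5,431.34 | $86.00 | $1,380.00 | $4,137.34
4 | $4,137.34 | $86.00 | $1,056.00 | $3,167.34
5 | $3,167.34 | $86.00 | $889.00 | $2,364.34
6 | $2,364.34 | $86.00 | $889.00 | $1,561.34
7 | $1,561.34 | $86.00 | $889.00 | $758.34
8 | $758.34 | $86.00 | $844.34 | $0.00
Total paid: $10,144.34

$10,144.34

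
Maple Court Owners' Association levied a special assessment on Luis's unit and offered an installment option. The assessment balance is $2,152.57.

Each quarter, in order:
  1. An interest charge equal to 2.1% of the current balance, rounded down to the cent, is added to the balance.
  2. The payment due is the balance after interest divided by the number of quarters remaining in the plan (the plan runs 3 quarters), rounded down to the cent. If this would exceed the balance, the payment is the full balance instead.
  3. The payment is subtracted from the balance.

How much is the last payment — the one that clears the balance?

$763.67

Quarter 1: $2,152.57 +$45.20 interest = $2,197.77; pay $732.59 → $1,465.18
Quarter 2: $1,465.18 +$30.76 interest = $1,495.94; pay $747.97 → $747.97
Quarter 3: $747.97 +$15.70 interest = $763.67; pay $763.67 → $0.00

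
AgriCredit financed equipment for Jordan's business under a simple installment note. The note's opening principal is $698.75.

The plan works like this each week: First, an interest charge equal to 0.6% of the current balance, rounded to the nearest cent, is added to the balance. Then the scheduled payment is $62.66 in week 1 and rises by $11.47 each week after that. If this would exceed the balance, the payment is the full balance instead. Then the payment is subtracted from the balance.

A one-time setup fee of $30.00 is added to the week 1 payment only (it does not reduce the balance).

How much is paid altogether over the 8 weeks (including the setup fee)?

# | Opening | Interest | Payment | Fee | End bal
1 | $698.75 | $4.19 | $62.66 | $30.00 | $640.28
2 | $640.28 | $3.84 | $74.13 | — | $569.99
3 | $569.99 | $3.42 | $85.60 | — | $487.81
4 | $487.81 | $2.93 | $97.07 | — | $393.67
5 | $393.67 | $2.36 | $108.54 | — | $287.49
6 | $287.49 | $1.72 | $120.01 | — | $169.20
7 | $169.20 | $1.02 | $131.48 | — | $38.74
8 | $38.74 | $0.23 | $38.97 | — | $0.00
Total paid: $748.46

$748.46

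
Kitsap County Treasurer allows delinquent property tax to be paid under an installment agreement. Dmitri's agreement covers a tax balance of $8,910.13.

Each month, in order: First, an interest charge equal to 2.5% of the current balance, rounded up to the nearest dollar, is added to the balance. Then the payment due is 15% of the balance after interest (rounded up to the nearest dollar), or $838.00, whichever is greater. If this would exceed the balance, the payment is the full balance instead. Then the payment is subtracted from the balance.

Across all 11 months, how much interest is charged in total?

$1,250.00

Month 1: $8,910.13 +$223.00 interest = $9,133.13; pay $1,370.00 → $7,763.13
Month 2: $7,763.13 +$195.00 interest = $7,958.13; pay $1,194.00 → $6,764.13
Month 3: $6,764.13 +$170.00 interest = $6,934.13; pay $1,041.00 → $5,893.13
Month 4: $5,893.13 +$148.00 interest = $6,041.13; pay $907.00 → $5,134.13
Month 5: $5,134.13 +$129.00 interest = $5,263.13; pay $838.00 → $4,425.13
Month 6: $4,425.13 +$111.00 interest = $4,536.13; pay $838.00 → $3,698.13
Month 7: $3,698.13 +$93.00 interest = $3,791.13; pay $838.00 → $2,953.13
Month 8: $2,953.13 +$74.00 interest = $3,027.13; pay $838.00 → $2,189.13
Month 9: $2,189.13 +$55.00 interest = $2,244.13; pay $838.00 → $1,406.13
Month 10: $1,406.13 +$36.00 interest = $1,442.13; pay $838.00 → $604.13
Month 11: $604.13 +$16.00 interest = $620.13; pay $620.13 → $0.00
Total interest: $223.00 + $195.00 + $170.00 + $148.00 + $129.00 + $111.00 + $93.00 + $74.00 + $55.00 + $36.00 + $16.00 = $1,250.00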